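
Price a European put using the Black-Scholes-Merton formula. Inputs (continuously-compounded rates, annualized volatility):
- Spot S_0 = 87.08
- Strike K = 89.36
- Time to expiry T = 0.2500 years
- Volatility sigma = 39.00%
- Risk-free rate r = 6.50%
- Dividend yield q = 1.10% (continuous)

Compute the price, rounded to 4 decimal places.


d1 = (ln(S/K) + (r - q + 0.5*sigma^2) * T) / (sigma * sqrt(T)) = 0.03418760
d2 = d1 - sigma * sqrt(T) = -0.16081240
exp(-rT) = 0.98388132; exp(-qT) = 0.99725378
P = K * exp(-rT) * N(-d2) - S_0 * exp(-qT) * N(-d1)
N(-d1) = 0.48636378; N(-d2) = 0.56387942
P = 89.3600 * 0.98388132 * 0.56387942 - 87.0800 * 0.99725378 * 0.48636378 = 7.3398

Answer: Price = 7.3398


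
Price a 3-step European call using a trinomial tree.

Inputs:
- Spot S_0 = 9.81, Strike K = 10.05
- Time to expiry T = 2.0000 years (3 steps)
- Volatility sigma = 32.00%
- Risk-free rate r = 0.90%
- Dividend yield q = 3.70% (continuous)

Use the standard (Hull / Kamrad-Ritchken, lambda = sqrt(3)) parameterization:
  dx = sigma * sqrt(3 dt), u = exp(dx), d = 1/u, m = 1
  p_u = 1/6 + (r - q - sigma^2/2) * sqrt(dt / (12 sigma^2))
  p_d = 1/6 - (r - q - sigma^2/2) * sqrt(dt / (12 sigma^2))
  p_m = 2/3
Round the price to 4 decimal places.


Answer: Price = V(0,0) = 1.1667

Derivation:
dt = T/N = 0.666667; dx = sigma*sqrt(3*dt) = 0.452548
u = exp(dx) = 1.572314; d = 1/u = 0.636005
p_u = 0.108330, p_m = 0.666667, p_d = 0.225003
Discount per step: exp(-r*dt) = 0.994018
Stock lattice S(k, j) with j the centered position index:
  k=0: S(0,+0) = 9.8100
  k=1: S(1,-1) = 6.2392; S(1,+0) = 9.8100; S(1,+1) = 15.4244
  k=2: S(2,-2) = 3.9682; S(2,-1) = 6.2392; S(2,+0) = 9.8100; S(2,+1) = 15.4244; S(2,+2) = 24.2520
  k=3: S(3,-3) = 2.5238; S(3,-2) = 3.9682; S(3,-1) = 6.2392; S(3,+0) = 9.8100; S(3,+1) = 15.4244; S(3,+2) = 24.2520; S(3,+3) = 38.1318
Terminal payoffs V(N, j) = max(S_T - K, 0):
  V(3,-3) = 0.000000; V(3,-2) = 0.000000; V(3,-1) = 0.000000; V(3,+0) = 0.000000; V(3,+1) = 5.374399; V(3,+2) = 14.201997; V(3,+3) = 28.081751
Backward induction: V(k, j) = exp(-r*dt) * [p_u * V(k+1, j+1) + p_m * V(k+1, j) + p_d * V(k+1, j-1)]
  V(2,-2) = exp(-r*dt) * [p_u*0.000000 + p_m*0.000000 + p_d*0.000000] = 0.000000
  V(2,-1) = exp(-r*dt) * [p_u*0.000000 + p_m*0.000000 + p_d*0.000000] = 0.000000
  V(2,+0) = exp(-r*dt) * [p_u*5.374399 + p_m*0.000000 + p_d*0.000000] = 0.578728
  V(2,+1) = exp(-r*dt) * [p_u*14.201997 + p_m*5.374399 + p_d*0.000000] = 5.090803
  V(2,+2) = exp(-r*dt) * [p_u*28.081751 + p_m*14.201997 + p_d*5.374399] = 13.637290
  V(1,-1) = exp(-r*dt) * [p_u*0.578728 + p_m*0.000000 + p_d*0.000000] = 0.062319
  V(1,+0) = exp(-r*dt) * [p_u*5.090803 + p_m*0.578728 + p_d*0.000000] = 0.931700
  V(1,+1) = exp(-r*dt) * [p_u*13.637290 + p_m*5.090803 + p_d*0.578728] = 4.971498
  V(0,+0) = exp(-r*dt) * [p_u*4.971498 + p_m*0.931700 + p_d*0.062319] = 1.166698


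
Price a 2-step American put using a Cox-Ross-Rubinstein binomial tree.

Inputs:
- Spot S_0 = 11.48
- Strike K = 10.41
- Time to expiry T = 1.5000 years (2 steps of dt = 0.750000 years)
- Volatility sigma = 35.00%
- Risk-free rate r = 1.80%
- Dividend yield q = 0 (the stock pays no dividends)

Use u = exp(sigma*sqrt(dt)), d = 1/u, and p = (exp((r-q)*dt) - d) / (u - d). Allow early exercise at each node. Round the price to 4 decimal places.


dt = T/N = 0.750000
u = exp(sigma*sqrt(dt)) = 1.354062; d = 1/u = 0.738519
p = (exp((r-q)*dt) - d) / (u - d) = 0.446878
Discount per step: exp(-r*dt) = 0.986591
Stock lattice S(k, i) with i counting down-moves:
  k=0: S(0,0) = 11.4800
  k=1: S(1,0) = 15.5446; S(1,1) = 8.4782
  k=2: S(2,0) = 21.0484; S(2,1) = 11.4800; S(2,2) = 6.2613
Terminal payoffs V(N, i) = max(K - S_T, 0):
  V(2,0) = 0.000000; V(2,1) = 0.000000; V(2,2) = 4.148695
Backward induction: V(k, i) = exp(-r*dt) * [p * V(k+1, i) + (1-p) * V(k+1, i+1)]; then take max(V_cont, immediate exercise) for American.
  V(1,0) = exp(-r*dt) * [p*0.000000 + (1-p)*0.000000] = 0.000000; exercise = 0.000000; V(1,0) = max -> 0.000000
  V(1,1) = exp(-r*dt) * [p*0.000000 + (1-p)*4.148695] = 2.263963; exercise = 1.931806; V(1,1) = max -> 2.263963
  V(0,0) = exp(-r*dt) * [p*0.000000 + (1-p)*2.263963] = 1.235455; exercise = 0.000000; V(0,0) = max -> 1.235455

Answer: Price = V(0,0) = 1.2355


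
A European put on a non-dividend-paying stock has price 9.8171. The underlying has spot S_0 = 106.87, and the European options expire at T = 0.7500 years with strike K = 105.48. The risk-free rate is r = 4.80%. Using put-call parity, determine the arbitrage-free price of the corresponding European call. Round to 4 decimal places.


Put-call parity: C - P = S_0 * exp(-qT) - K * exp(-rT).
S_0 * exp(-qT) = 106.8700 * 1.00000000 = 106.87000000
K * exp(-rT) = 105.4800 * 0.96464029 = 101.75025816
C = P + S*exp(-qT) - K*exp(-rT)
C = 9.8171 + 106.87000000 - 101.75025816 = 14.9368

Answer: Call price = 14.9368


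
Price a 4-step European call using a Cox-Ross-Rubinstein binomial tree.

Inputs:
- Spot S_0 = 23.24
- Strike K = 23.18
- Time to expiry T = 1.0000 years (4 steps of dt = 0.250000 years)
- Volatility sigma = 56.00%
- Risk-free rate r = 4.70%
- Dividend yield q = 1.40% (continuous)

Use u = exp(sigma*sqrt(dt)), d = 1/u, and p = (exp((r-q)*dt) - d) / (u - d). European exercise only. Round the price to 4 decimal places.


dt = T/N = 0.250000
u = exp(sigma*sqrt(dt)) = 1.323130; d = 1/u = 0.755784
p = (exp((r-q)*dt) - d) / (u - d) = 0.445055
Discount per step: exp(-r*dt) = 0.988319
Stock lattice S(k, i) with i counting down-moves:
  k=0: S(0,0) = 23.2400
  k=1: S(1,0) = 30.7495; S(1,1) = 17.5644
  k=2: S(2,0) = 40.6856; S(2,1) = 23.2400; S(2,2) = 13.2749
  k=3: S(3,0) = 53.8324; S(3,1) = 30.7495; S(3,2) = 17.5644; S(3,3) = 10.0330
  k=4: S(4,0) = 71.2272; S(4,1) = 40.6856; S(4,2) = 23.2400; S(4,3) = 13.2749; S(4,4) = 7.5827
Terminal payoffs V(N, i) = max(S_T - K, 0):
  V(4,0) = 48.047212; V(4,1) = 17.505629; V(4,2) = 0.060000; V(4,3) = 0.000000; V(4,4) = 0.000000
Backward induction: V(k, i) = exp(-r*dt) * [p * V(k+1, i) + (1-p) * V(k+1, i+1)].
  V(3,0) = exp(-r*dt) * [p*48.047212 + (1-p)*17.505629] = 30.735056
  V(3,1) = exp(-r*dt) * [p*17.505629 + (1-p)*0.060000] = 7.732873
  V(3,2) = exp(-r*dt) * [p*0.060000 + (1-p)*0.000000] = 0.026391
  V(3,3) = exp(-r*dt) * [p*0.000000 + (1-p)*0.000000] = 0.000000
  V(2,0) = exp(-r*dt) * [p*30.735056 + (1-p)*7.732873] = 17.760203
  V(2,1) = exp(-r*dt) * [p*7.732873 + (1-p)*0.026391] = 3.415829
  V(2,2) = exp(-r*dt) * [p*0.026391 + (1-p)*0.000000] = 0.011608
  V(1,0) = exp(-r*dt) * [p*17.760203 + (1-p)*3.415829] = 9.685394
  V(1,1) = exp(-r*dt) * [p*3.415829 + (1-p)*0.011608] = 1.508841
  V(0,0) = exp(-r*dt) * [p*9.685394 + (1-p)*1.508841] = 5.087726

Answer: Price = V(0,0) = 5.0877


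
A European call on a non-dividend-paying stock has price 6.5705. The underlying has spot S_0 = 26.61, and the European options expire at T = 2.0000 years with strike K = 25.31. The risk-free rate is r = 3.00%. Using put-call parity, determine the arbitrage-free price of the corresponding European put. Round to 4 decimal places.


Answer: Put price = 3.7966

Derivation:
Put-call parity: C - P = S_0 * exp(-qT) - K * exp(-rT).
S_0 * exp(-qT) = 26.6100 * 1.00000000 = 26.61000000
K * exp(-rT) = 25.3100 * 0.94176453 = 23.83606035
P = C - S*exp(-qT) + K*exp(-rT)
P = 6.5705 - 26.61000000 + 23.83606035 = 3.7966


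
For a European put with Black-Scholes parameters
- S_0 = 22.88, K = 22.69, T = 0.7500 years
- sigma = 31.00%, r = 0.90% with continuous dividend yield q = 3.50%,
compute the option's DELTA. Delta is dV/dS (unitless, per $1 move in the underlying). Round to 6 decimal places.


Answer: Delta = -0.451089

Derivation:
d1 = 0.0926605006; d2 = -0.1758073745
phi(d1) = 0.3972332984; exp(-qT) = 0.9740915363; exp(-rT) = 0.9932727301
N(-d1) = 0.4630866389
Delta = -exp(-qT) * N(-d1) = -0.9740915363 * 0.4630866389 = -0.451089


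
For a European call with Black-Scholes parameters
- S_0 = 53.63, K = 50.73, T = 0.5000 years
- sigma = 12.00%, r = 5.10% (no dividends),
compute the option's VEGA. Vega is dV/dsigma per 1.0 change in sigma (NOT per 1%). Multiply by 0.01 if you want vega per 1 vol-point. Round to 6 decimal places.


d1 = 0.9980949091; d2 = 0.9132420953
phi(d1) = 0.2424317002; exp(-qT) = 1.0000000000; exp(-rT) = 0.9748223790
Vega = S * exp(-qT) * phi(d1) * sqrt(T) = 53.6300 * 1.0000000000 * 0.2424317002 * 0.7071067812 = 9.193528

Answer: Vega = 9.193528


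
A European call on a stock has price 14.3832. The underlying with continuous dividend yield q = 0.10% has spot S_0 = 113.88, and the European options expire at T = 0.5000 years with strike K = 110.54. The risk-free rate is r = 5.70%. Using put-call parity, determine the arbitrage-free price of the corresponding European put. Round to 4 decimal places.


Put-call parity: C - P = S_0 * exp(-qT) - K * exp(-rT).
S_0 * exp(-qT) = 113.8800 * 0.99950012 = 113.82307423
K * exp(-rT) = 110.5400 * 0.97190229 = 107.43407959
P = C - S*exp(-qT) + K*exp(-rT)
P = 14.3832 - 113.82307423 + 107.43407959 = 7.9942

Answer: Put price = 7.9942


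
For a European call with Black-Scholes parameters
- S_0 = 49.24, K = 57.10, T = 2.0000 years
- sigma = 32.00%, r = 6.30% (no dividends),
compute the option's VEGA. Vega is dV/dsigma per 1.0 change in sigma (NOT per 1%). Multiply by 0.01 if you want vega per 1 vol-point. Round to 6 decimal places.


d1 = 0.1774444354; d2 = -0.2751039046
phi(d1) = 0.3927108074; exp(-qT) = 1.0000000000; exp(-rT) = 0.8816148468
Vega = S * exp(-qT) * phi(d1) * sqrt(T) = 49.2400 * 1.0000000000 * 0.3927108074 * 1.4142135624 = 27.346761

Answer: Vega = 27.346761


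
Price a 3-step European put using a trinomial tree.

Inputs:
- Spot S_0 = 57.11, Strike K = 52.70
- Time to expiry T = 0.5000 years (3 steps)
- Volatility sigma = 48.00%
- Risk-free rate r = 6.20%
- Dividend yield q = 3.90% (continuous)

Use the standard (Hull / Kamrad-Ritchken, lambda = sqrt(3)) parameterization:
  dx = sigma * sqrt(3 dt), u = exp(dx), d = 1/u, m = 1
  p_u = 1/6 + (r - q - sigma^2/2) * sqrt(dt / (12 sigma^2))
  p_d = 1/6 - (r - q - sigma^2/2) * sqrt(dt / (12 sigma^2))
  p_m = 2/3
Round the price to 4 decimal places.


dt = T/N = 0.166667; dx = sigma*sqrt(3*dt) = 0.339411
u = exp(dx) = 1.404121; d = 1/u = 0.712189
p_u = 0.144029, p_m = 0.666667, p_d = 0.189304
Discount per step: exp(-r*dt) = 0.989720
Stock lattice S(k, j) with j the centered position index:
  k=0: S(0,+0) = 57.1100
  k=1: S(1,-1) = 40.6731; S(1,+0) = 57.1100; S(1,+1) = 80.1893
  k=2: S(2,-2) = 28.9670; S(2,-1) = 40.6731; S(2,+0) = 57.1100; S(2,+1) = 80.1893; S(2,+2) = 112.5955
  k=3: S(3,-3) = 20.6300; S(3,-2) = 28.9670; S(3,-1) = 40.6731; S(3,+0) = 57.1100; S(3,+1) = 80.1893; S(3,+2) = 112.5955; S(3,+3) = 158.0977
Terminal payoffs V(N, j) = max(K - S_T, 0):
  V(3,-3) = 32.070018; V(3,-2) = 23.733015; V(3,-1) = 12.026858; V(3,+0) = 0.000000; V(3,+1) = 0.000000; V(3,+2) = 0.000000; V(3,+3) = 0.000000
Backward induction: V(k, j) = exp(-r*dt) * [p_u * V(k+1, j+1) + p_m * V(k+1, j) + p_d * V(k+1, j-1)]
  V(2,-2) = exp(-r*dt) * [p_u*12.026858 + p_m*23.733015 + p_d*32.070018] = 23.382341
  V(2,-1) = exp(-r*dt) * [p_u*0.000000 + p_m*12.026858 + p_d*23.733015] = 12.382047
  V(2,+0) = exp(-r*dt) * [p_u*0.000000 + p_m*0.000000 + p_d*12.026858] = 2.253326
  V(2,+1) = exp(-r*dt) * [p_u*0.000000 + p_m*0.000000 + p_d*0.000000] = 0.000000
  V(2,+2) = exp(-r*dt) * [p_u*0.000000 + p_m*0.000000 + p_d*0.000000] = 0.000000
  V(1,-1) = exp(-r*dt) * [p_u*2.253326 + p_m*12.382047 + p_d*23.382341] = 12.871912
  V(1,+0) = exp(-r*dt) * [p_u*0.000000 + p_m*2.253326 + p_d*12.382047] = 3.806648
  V(1,+1) = exp(-r*dt) * [p_u*0.000000 + p_m*0.000000 + p_d*2.253326] = 0.422178
  V(0,+0) = exp(-r*dt) * [p_u*0.422178 + p_m*3.806648 + p_d*12.871912] = 4.983511

Answer: Price = V(0,0) = 4.9835


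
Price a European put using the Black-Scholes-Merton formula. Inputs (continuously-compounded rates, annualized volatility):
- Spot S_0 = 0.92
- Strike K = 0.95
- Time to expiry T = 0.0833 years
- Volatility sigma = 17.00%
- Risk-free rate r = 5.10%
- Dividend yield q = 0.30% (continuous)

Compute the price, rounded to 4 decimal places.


Answer: Price = 0.0343

Derivation:
d1 = (ln(S/K) + (r - q + 0.5*sigma^2) * T) / (sigma * sqrt(T)) = -0.54797214
d2 = d1 - sigma * sqrt(T) = -0.59703710
exp(-rT) = 0.99576071; exp(-qT) = 0.99975013
P = K * exp(-rT) * N(-d2) - S_0 * exp(-qT) * N(-d1)
N(-d1) = 0.70814448; N(-d2) = 0.72475869
P = 0.9500 * 0.99576071 * 0.72475869 - 0.9200 * 0.99975013 * 0.70814448 = 0.0343


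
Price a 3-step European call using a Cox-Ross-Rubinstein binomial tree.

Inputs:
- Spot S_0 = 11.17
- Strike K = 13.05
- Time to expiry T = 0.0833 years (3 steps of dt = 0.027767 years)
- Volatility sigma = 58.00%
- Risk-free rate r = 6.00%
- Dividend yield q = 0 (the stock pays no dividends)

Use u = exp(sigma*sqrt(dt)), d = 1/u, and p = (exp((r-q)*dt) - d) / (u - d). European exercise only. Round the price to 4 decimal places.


Answer: Price = V(0,0) = 0.2124

Derivation:
dt = T/N = 0.027767
u = exp(sigma*sqrt(dt)) = 1.101472; d = 1/u = 0.907876
p = (exp((r-q)*dt) - d) / (u - d) = 0.484470
Discount per step: exp(-r*dt) = 0.998335
Stock lattice S(k, i) with i counting down-moves:
  k=0: S(0,0) = 11.1700
  k=1: S(1,0) = 12.3034; S(1,1) = 10.1410
  k=2: S(2,0) = 13.5519; S(2,1) = 11.1700; S(2,2) = 9.2068
  k=3: S(3,0) = 14.9270; S(3,1) = 12.3034; S(3,2) = 10.1410; S(3,3) = 8.3586
Terminal payoffs V(N, i) = max(S_T - K, 0):
  V(3,0) = 1.877029; V(3,1) = 0.000000; V(3,2) = 0.000000; V(3,3) = 0.000000
Backward induction: V(k, i) = exp(-r*dt) * [p * V(k+1, i) + (1-p) * V(k+1, i+1)].
  V(2,0) = exp(-r*dt) * [p*1.877029 + (1-p)*0.000000] = 0.907850
  V(2,1) = exp(-r*dt) * [p*0.000000 + (1-p)*0.000000] = 0.000000
  V(2,2) = exp(-r*dt) * [p*0.000000 + (1-p)*0.000000] = 0.000000
  V(1,0) = exp(-r*dt) * [p*0.907850 + (1-p)*0.000000] = 0.439094
  V(1,1) = exp(-r*dt) * [p*0.000000 + (1-p)*0.000000] = 0.000000
  V(0,0) = exp(-r*dt) * [p*0.439094 + (1-p)*0.000000] = 0.212373


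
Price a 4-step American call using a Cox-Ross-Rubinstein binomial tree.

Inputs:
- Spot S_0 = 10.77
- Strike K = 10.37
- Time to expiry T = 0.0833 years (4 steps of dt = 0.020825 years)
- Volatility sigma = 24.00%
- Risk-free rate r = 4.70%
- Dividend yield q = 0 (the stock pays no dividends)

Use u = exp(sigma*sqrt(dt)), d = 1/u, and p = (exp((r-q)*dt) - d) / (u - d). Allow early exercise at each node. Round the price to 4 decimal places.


Answer: Price = V(0,0) = 0.5778

Derivation:
dt = T/N = 0.020825
u = exp(sigma*sqrt(dt)) = 1.035241; d = 1/u = 0.965959
p = (exp((r-q)*dt) - d) / (u - d) = 0.505477
Discount per step: exp(-r*dt) = 0.999022
Stock lattice S(k, i) with i counting down-moves:
  k=0: S(0,0) = 10.7700
  k=1: S(1,0) = 11.1495; S(1,1) = 10.4034
  k=2: S(2,0) = 11.5425; S(2,1) = 10.7700; S(2,2) = 10.0492
  k=3: S(3,0) = 11.9492; S(3,1) = 11.1495; S(3,2) = 10.4034; S(3,3) = 9.7071
  k=4: S(4,0) = 12.3703; S(4,1) = 11.5425; S(4,2) = 10.7700; S(4,3) = 10.0492; S(4,4) = 9.3767
Terminal payoffs V(N, i) = max(S_T - K, 0):
  V(4,0) = 2.000330; V(4,1) = 1.172463; V(4,2) = 0.400000; V(4,3) = 0.000000; V(4,4) = 0.000000
Backward induction: V(k, i) = exp(-r*dt) * [p * V(k+1, i) + (1-p) * V(k+1, i+1)]; then take max(V_cont, immediate exercise) for American.
  V(3,0) = exp(-r*dt) * [p*2.000330 + (1-p)*1.172463] = 1.589374; exercise = 1.579229; V(3,0) = max -> 1.589374
  V(3,1) = exp(-r*dt) * [p*1.172463 + (1-p)*0.400000] = 0.789689; exercise = 0.779544; V(3,1) = max -> 0.789689
  V(3,2) = exp(-r*dt) * [p*0.400000 + (1-p)*0.000000] = 0.201993; exercise = 0.033376; V(3,2) = max -> 0.201993
  V(3,3) = exp(-r*dt) * [p*0.000000 + (1-p)*0.000000] = 0.000000; exercise = 0.000000; V(3,3) = max -> 0.000000
  V(2,0) = exp(-r*dt) * [p*1.589374 + (1-p)*0.789689] = 1.192743; exercise = 1.172463; V(2,0) = max -> 1.192743
  V(2,1) = exp(-r*dt) * [p*0.789689 + (1-p)*0.201993] = 0.498571; exercise = 0.400000; V(2,1) = max -> 0.498571
  V(2,2) = exp(-r*dt) * [p*0.201993 + (1-p)*0.000000] = 0.102003; exercise = 0.000000; V(2,2) = max -> 0.102003
  V(1,0) = exp(-r*dt) * [p*1.192743 + (1-p)*0.498571] = 0.848628; exercise = 0.779544; V(1,0) = max -> 0.848628
  V(1,1) = exp(-r*dt) * [p*0.498571 + (1-p)*0.102003] = 0.302163; exercise = 0.033376; V(1,1) = max -> 0.302163
  V(0,0) = exp(-r*dt) * [p*0.848628 + (1-p)*0.302163] = 0.577822; exercise = 0.400000; V(0,0) = max -> 0.577822


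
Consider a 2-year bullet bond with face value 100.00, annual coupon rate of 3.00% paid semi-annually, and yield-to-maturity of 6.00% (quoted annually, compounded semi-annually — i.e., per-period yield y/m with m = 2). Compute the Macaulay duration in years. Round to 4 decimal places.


Coupon per period c = face * coupon_rate / m = 1.500000
Periods per year m = 2; per-period yield y/m = 0.030000
Number of cashflows N = 4
Cashflows (t years, CF_t, discount factor 1/(1+y/m)^(m*t), PV):
  t = 0.5000: CF_t = 1.500000, DF = 0.970874, PV = 1.456311
  t = 1.0000: CF_t = 1.500000, DF = 0.942596, PV = 1.413894
  t = 1.5000: CF_t = 1.500000, DF = 0.915142, PV = 1.372712
  t = 2.0000: CF_t = 101.500000, DF = 0.888487, PV = 90.181435
Price P = sum_t PV_t = 94.424352
Macaulay numerator sum_t t * PV_t:
  t * PV_t at t = 0.5000: 0.728155
  t * PV_t at t = 1.0000: 1.413894
  t * PV_t at t = 1.5000: 2.059069
  t * PV_t at t = 2.0000: 180.362871
Macaulay duration D = (sum_t t * PV_t) / P = 184.563989 / 94.424352 = 1.954623

Answer: Macaulay duration = 1.9546 years


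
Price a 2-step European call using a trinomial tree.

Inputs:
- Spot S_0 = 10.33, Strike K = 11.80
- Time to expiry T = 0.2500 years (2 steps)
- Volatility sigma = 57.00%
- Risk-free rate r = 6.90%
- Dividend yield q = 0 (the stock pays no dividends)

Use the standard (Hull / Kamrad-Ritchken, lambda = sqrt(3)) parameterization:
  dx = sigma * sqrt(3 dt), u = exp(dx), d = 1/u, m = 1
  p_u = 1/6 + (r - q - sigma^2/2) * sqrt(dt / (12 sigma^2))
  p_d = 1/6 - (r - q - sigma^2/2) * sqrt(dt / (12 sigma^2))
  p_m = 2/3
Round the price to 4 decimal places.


dt = T/N = 0.125000; dx = sigma*sqrt(3*dt) = 0.349052
u = exp(dx) = 1.417723; d = 1/u = 0.705356
p_u = 0.149934, p_m = 0.666667, p_d = 0.183399
Discount per step: exp(-r*dt) = 0.991412
Stock lattice S(k, j) with j the centered position index:
  k=0: S(0,+0) = 10.3300
  k=1: S(1,-1) = 7.2863; S(1,+0) = 10.3300; S(1,+1) = 14.6451
  k=2: S(2,-2) = 5.1395; S(2,-1) = 7.2863; S(2,+0) = 10.3300; S(2,+1) = 14.6451; S(2,+2) = 20.7627
Terminal payoffs V(N, j) = max(S_T - K, 0):
  V(2,-2) = 0.000000; V(2,-1) = 0.000000; V(2,+0) = 0.000000; V(2,+1) = 2.845082; V(2,+2) = 8.962674
Backward induction: V(k, j) = exp(-r*dt) * [p_u * V(k+1, j+1) + p_m * V(k+1, j) + p_d * V(k+1, j-1)]
  V(1,-1) = exp(-r*dt) * [p_u*0.000000 + p_m*0.000000 + p_d*0.000000] = 0.000000
  V(1,+0) = exp(-r*dt) * [p_u*2.845082 + p_m*0.000000 + p_d*0.000000] = 0.422911
  V(1,+1) = exp(-r*dt) * [p_u*8.962674 + p_m*2.845082 + p_d*0.000000] = 3.212700
  V(0,+0) = exp(-r*dt) * [p_u*3.212700 + p_m*0.422911 + p_d*0.000000] = 0.757075

Answer: Price = V(0,0) = 0.7571


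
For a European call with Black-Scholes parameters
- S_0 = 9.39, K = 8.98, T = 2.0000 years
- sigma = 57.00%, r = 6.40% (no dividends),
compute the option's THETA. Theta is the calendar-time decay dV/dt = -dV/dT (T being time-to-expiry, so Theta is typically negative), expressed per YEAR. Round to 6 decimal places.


Answer: Theta = -0.838950

Derivation:
d1 = 0.6172240947; d2 = -0.1888776358
phi(d1) = 0.3297497239; exp(-qT) = 1.0000000000; exp(-rT) = 0.8798533791
Theta = -S*exp(-qT)*phi(d1)*sigma/(2*sqrt(T)) - r*K*exp(-rT)*N(d2) + q*S*exp(-qT)*N(d1)
N(d1) = 0.7314565374; N(d2) = 0.4250943611; sqrt(T) = 1.4142135624
Term 1 = -9.3900 * 1.0000000000 * 0.3297497239 * 0.5700 / (2 * 1.4142135624) = -0.6239932547
Term 2 = -0.0640 * 8.9800 * 0.8798533791 * 0.4250943611 = -0.2149571825
Term 3 = 0 (no dividend yield, q = 0)
Theta = -0.6239932547 + (-0.2149571825) + (0.0000000000) = -0.838950


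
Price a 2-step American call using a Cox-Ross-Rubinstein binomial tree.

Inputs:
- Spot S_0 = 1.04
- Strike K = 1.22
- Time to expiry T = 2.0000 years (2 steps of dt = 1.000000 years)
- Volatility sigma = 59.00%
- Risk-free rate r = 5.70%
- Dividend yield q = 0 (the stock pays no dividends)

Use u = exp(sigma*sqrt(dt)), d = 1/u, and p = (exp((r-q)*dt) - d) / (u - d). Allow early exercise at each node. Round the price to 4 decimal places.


dt = T/N = 1.000000
u = exp(sigma*sqrt(dt)) = 1.803988; d = 1/u = 0.554327
p = (exp((r-q)*dt) - d) / (u - d) = 0.403572
Discount per step: exp(-r*dt) = 0.944594
Stock lattice S(k, i) with i counting down-moves:
  k=0: S(0,0) = 1.0400
  k=1: S(1,0) = 1.8761; S(1,1) = 0.5765
  k=2: S(2,0) = 3.3845; S(2,1) = 1.0400; S(2,2) = 0.3196
Terminal payoffs V(N, i) = max(S_T - K, 0):
  V(2,0) = 2.164549; V(2,1) = 0.000000; V(2,2) = 0.000000
Backward induction: V(k, i) = exp(-r*dt) * [p * V(k+1, i) + (1-p) * V(k+1, i+1)]; then take max(V_cont, immediate exercise) for American.
  V(1,0) = exp(-r*dt) * [p*2.164549 + (1-p)*0.000000] = 0.825152; exercise = 0.656148; V(1,0) = max -> 0.825152
  V(1,1) = exp(-r*dt) * [p*0.000000 + (1-p)*0.000000] = 0.000000; exercise = 0.000000; V(1,1) = max -> 0.000000
  V(0,0) = exp(-r*dt) * [p*0.825152 + (1-p)*0.000000] = 0.314558; exercise = 0.000000; V(0,0) = max -> 0.314558

Answer: Price = V(0,0) = 0.3146


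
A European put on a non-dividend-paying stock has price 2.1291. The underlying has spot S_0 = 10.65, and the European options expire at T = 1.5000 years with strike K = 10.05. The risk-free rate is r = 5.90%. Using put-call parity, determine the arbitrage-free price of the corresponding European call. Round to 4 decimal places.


Answer: Call price = 3.5803

Derivation:
Put-call parity: C - P = S_0 * exp(-qT) - K * exp(-rT).
S_0 * exp(-qT) = 10.6500 * 1.00000000 = 10.65000000
K * exp(-rT) = 10.0500 * 0.91530311 = 9.19879626
C = P + S*exp(-qT) - K*exp(-rT)
C = 2.1291 + 10.65000000 - 9.19879626 = 3.5803


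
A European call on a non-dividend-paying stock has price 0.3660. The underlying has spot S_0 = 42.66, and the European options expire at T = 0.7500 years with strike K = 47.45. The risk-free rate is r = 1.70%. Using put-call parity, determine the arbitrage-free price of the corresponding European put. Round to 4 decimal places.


Put-call parity: C - P = S_0 * exp(-qT) - K * exp(-rT).
S_0 * exp(-qT) = 42.6600 * 1.00000000 = 42.66000000
K * exp(-rT) = 47.4500 * 0.98733094 = 46.84885296
P = C - S*exp(-qT) + K*exp(-rT)
P = 0.3660 - 42.66000000 + 46.84885296 = 4.5549

Answer: Put price = 4.5549


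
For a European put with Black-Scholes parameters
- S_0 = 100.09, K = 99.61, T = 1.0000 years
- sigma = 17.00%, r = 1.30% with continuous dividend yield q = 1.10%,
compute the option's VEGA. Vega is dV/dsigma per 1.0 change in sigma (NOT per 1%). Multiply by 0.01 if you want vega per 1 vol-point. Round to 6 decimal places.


Answer: Vega = 39.185761

Derivation:
d1 = 0.1250424710; d2 = -0.0449575290
phi(d1) = 0.3958355851; exp(-qT) = 0.9890602788; exp(-rT) = 0.9870841350
Vega = S * exp(-qT) * phi(d1) * sqrt(T) = 100.0900 * 0.9890602788 * 0.3958355851 * 1.0000000000 = 39.185761


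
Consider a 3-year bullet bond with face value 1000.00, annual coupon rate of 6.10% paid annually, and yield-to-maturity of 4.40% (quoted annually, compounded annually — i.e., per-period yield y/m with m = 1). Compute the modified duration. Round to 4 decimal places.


Answer: Modified duration = 2.7154

Derivation:
Coupon per period c = face * coupon_rate / m = 61.000000
Periods per year m = 1; per-period yield y/m = 0.044000
Number of cashflows N = 3
Cashflows (t years, CF_t, discount factor 1/(1+y/m)^(m*t), PV):
  t = 1.0000: CF_t = 61.000000, DF = 0.957854, PV = 58.429119
  t = 2.0000: CF_t = 61.000000, DF = 0.917485, PV = 55.966589
  t = 3.0000: CF_t = 1061.000000, DF = 0.878817, PV = 932.424954
Price P = sum_t PV_t = 1046.820662
First compute Macaulay numerator sum_t t * PV_t:
  t * PV_t at t = 1.0000: 58.429119
  t * PV_t at t = 2.0000: 111.933178
  t * PV_t at t = 3.0000: 2797.274863
Macaulay duration D = 2967.637159 / 1046.820662 = 2.834905
Modified duration = D / (1 + y/m) = 2.834905 / (1 + 0.044000) = 2.715426


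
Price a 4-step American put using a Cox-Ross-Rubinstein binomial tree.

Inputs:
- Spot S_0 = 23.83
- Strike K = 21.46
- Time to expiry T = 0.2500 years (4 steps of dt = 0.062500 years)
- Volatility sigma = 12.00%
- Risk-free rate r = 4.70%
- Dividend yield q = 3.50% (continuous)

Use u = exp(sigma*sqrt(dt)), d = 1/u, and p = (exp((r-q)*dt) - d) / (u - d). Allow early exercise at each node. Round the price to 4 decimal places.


Answer: Price = V(0,0) = 0.0193

Derivation:
dt = T/N = 0.062500
u = exp(sigma*sqrt(dt)) = 1.030455; d = 1/u = 0.970446
p = (exp((r-q)*dt) - d) / (u - d) = 0.505003
Discount per step: exp(-r*dt) = 0.997067
Stock lattice S(k, i) with i counting down-moves:
  k=0: S(0,0) = 23.8300
  k=1: S(1,0) = 24.5557; S(1,1) = 23.1257
  k=2: S(2,0) = 25.3036; S(2,1) = 23.8300; S(2,2) = 22.4422
  k=3: S(3,0) = 26.0742; S(3,1) = 24.5557; S(3,2) = 23.1257; S(3,3) = 21.7790
  k=4: S(4,0) = 26.8682; S(4,1) = 25.3036; S(4,2) = 23.8300; S(4,3) = 22.4422; S(4,4) = 21.1353
Terminal payoffs V(N, i) = max(K - S_T, 0):
  V(4,0) = 0.000000; V(4,1) = 0.000000; V(4,2) = 0.000000; V(4,3) = 0.000000; V(4,4) = 0.324686
Backward induction: V(k, i) = exp(-r*dt) * [p * V(k+1, i) + (1-p) * V(k+1, i+1)]; then take max(V_cont, immediate exercise) for American.
  V(3,0) = exp(-r*dt) * [p*0.000000 + (1-p)*0.000000] = 0.000000; exercise = 0.000000; V(3,0) = max -> 0.000000
  V(3,1) = exp(-r*dt) * [p*0.000000 + (1-p)*0.000000] = 0.000000; exercise = 0.000000; V(3,1) = max -> 0.000000
  V(3,2) = exp(-r*dt) * [p*0.000000 + (1-p)*0.000000] = 0.000000; exercise = 0.000000; V(3,2) = max -> 0.000000
  V(3,3) = exp(-r*dt) * [p*0.000000 + (1-p)*0.324686] = 0.160247; exercise = 0.000000; V(3,3) = max -> 0.160247
  V(2,0) = exp(-r*dt) * [p*0.000000 + (1-p)*0.000000] = 0.000000; exercise = 0.000000; V(2,0) = max -> 0.000000
  V(2,1) = exp(-r*dt) * [p*0.000000 + (1-p)*0.000000] = 0.000000; exercise = 0.000000; V(2,1) = max -> 0.000000
  V(2,2) = exp(-r*dt) * [p*0.000000 + (1-p)*0.160247] = 0.079089; exercise = 0.000000; V(2,2) = max -> 0.079089
  V(1,0) = exp(-r*dt) * [p*0.000000 + (1-p)*0.000000] = 0.000000; exercise = 0.000000; V(1,0) = max -> 0.000000
  V(1,1) = exp(-r*dt) * [p*0.000000 + (1-p)*0.079089] = 0.039034; exercise = 0.000000; V(1,1) = max -> 0.039034
  V(0,0) = exp(-r*dt) * [p*0.000000 + (1-p)*0.039034] = 0.019265; exercise = 0.000000; V(0,0) = max -> 0.019265


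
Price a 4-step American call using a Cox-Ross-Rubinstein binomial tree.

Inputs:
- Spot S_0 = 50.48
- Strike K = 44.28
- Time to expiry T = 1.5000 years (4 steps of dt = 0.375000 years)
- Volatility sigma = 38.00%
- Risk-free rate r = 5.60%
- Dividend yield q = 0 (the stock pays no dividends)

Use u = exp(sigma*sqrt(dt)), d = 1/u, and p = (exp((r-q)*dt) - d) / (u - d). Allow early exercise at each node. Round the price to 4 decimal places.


Answer: Price = V(0,0) = 14.3564

Derivation:
dt = T/N = 0.375000
u = exp(sigma*sqrt(dt)) = 1.262005; d = 1/u = 0.792390
p = (exp((r-q)*dt) - d) / (u - d) = 0.487276
Discount per step: exp(-r*dt) = 0.979219
Stock lattice S(k, i) with i counting down-moves:
  k=0: S(0,0) = 50.4800
  k=1: S(1,0) = 63.7060; S(1,1) = 39.9998
  k=2: S(2,0) = 80.3973; S(2,1) = 50.4800; S(2,2) = 31.6955
  k=3: S(3,0) = 101.4617; S(3,1) = 63.7060; S(3,2) = 39.9998; S(3,3) = 25.1152
  k=4: S(4,0) = 128.0452; S(4,1) = 80.3973; S(4,2) = 50.4800; S(4,3) = 31.6955; S(4,4) = 19.9010
Terminal payoffs V(N, i) = max(S_T - K, 0):
  V(4,0) = 83.765199; V(4,1) = 36.117274; V(4,2) = 6.200000; V(4,3) = 0.000000; V(4,4) = 0.000000
Backward induction: V(k, i) = exp(-r*dt) * [p * V(k+1, i) + (1-p) * V(k+1, i+1)]; then take max(V_cont, immediate exercise) for American.
  V(3,0) = exp(-r*dt) * [p*83.765199 + (1-p)*36.117274] = 58.101926; exercise = 57.181741; V(3,0) = max -> 58.101926
  V(3,1) = exp(-r*dt) * [p*36.117274 + (1-p)*6.200000] = 20.346184; exercise = 19.426000; V(3,1) = max -> 20.346184
  V(3,2) = exp(-r*dt) * [p*6.200000 + (1-p)*0.000000] = 2.958330; exercise = 0.000000; V(3,2) = max -> 2.958330
  V(3,3) = exp(-r*dt) * [p*0.000000 + (1-p)*0.000000] = 0.000000; exercise = 0.000000; V(3,3) = max -> 0.000000
  V(2,0) = exp(-r*dt) * [p*58.101926 + (1-p)*20.346184] = 37.938520; exercise = 36.117274; V(2,0) = max -> 37.938520
  V(2,1) = exp(-r*dt) * [p*20.346184 + (1-p)*2.958330] = 11.193467; exercise = 6.200000; V(2,1) = max -> 11.193467
  V(2,2) = exp(-r*dt) * [p*2.958330 + (1-p)*0.000000] = 1.411567; exercise = 0.000000; V(2,2) = max -> 1.411567
  V(1,0) = exp(-r*dt) * [p*37.938520 + (1-p)*11.193467] = 23.722256; exercise = 19.426000; V(1,0) = max -> 23.722256
  V(1,1) = exp(-r*dt) * [p*11.193467 + (1-p)*1.411567] = 6.049666; exercise = 0.000000; V(1,1) = max -> 6.049666
  V(0,0) = exp(-r*dt) * [p*23.722256 + (1-p)*6.049666] = 14.356424; exercise = 6.200000; V(0,0) = max -> 14.356424


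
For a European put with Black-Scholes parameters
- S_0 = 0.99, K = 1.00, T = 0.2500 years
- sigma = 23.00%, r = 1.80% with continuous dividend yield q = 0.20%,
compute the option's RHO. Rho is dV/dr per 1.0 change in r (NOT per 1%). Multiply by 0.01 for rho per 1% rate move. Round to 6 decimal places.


d1 = 0.0048883839; d2 = -0.1101116161
phi(d1) = 0.3989375138; exp(-qT) = 0.9995001250; exp(-rT) = 0.9955101098
N(-d2) = 0.5438395721
Rho = -K*T*exp(-rT)*N(-d2) = -1.0000 * 0.2500 * 0.9955101098 * 0.5438395721 = -0.135349

Answer: Rho = -0.135349


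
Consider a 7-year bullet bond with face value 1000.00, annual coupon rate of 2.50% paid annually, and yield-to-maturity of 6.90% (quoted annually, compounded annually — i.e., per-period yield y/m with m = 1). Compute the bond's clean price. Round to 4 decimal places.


Coupon per period c = face * coupon_rate / m = 25.000000
Periods per year m = 1; per-period yield y/m = 0.069000
Number of cashflows N = 7
Cashflows (t years, CF_t, discount factor 1/(1+y/m)^(m*t), PV):
  t = 1.0000: CF_t = 25.000000, DF = 0.935454, PV = 23.386342
  t = 2.0000: CF_t = 25.000000, DF = 0.875074, PV = 21.876840
  t = 3.0000: CF_t = 25.000000, DF = 0.818591, PV = 20.464771
  t = 4.0000: CF_t = 25.000000, DF = 0.765754, PV = 19.143846
  t = 5.0000: CF_t = 25.000000, DF = 0.716327, PV = 17.908181
  t = 6.0000: CF_t = 25.000000, DF = 0.670091, PV = 16.752274
  t = 7.0000: CF_t = 1025.000000, DF = 0.626839, PV = 642.510056
Price P = sum_t PV_t = 762.042311

Answer: Price = 762.0423


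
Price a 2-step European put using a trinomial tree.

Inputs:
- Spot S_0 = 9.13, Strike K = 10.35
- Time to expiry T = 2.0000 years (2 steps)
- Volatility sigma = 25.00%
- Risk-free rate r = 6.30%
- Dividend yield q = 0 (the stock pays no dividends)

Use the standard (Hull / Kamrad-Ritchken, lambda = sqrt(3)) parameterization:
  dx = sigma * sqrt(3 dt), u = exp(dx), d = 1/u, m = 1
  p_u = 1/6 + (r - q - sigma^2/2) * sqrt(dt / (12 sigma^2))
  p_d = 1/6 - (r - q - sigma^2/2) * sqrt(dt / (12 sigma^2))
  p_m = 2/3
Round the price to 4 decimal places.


dt = T/N = 1.000000; dx = sigma*sqrt(3*dt) = 0.433013
u = exp(dx) = 1.541896; d = 1/u = 0.648552
p_u = 0.203328, p_m = 0.666667, p_d = 0.130005
Discount per step: exp(-r*dt) = 0.938943
Stock lattice S(k, j) with j the centered position index:
  k=0: S(0,+0) = 9.1300
  k=1: S(1,-1) = 5.9213; S(1,+0) = 9.1300; S(1,+1) = 14.0775
  k=2: S(2,-2) = 3.8403; S(2,-1) = 5.9213; S(2,+0) = 9.1300; S(2,+1) = 14.0775; S(2,+2) = 21.7061
Terminal payoffs V(N, j) = max(K - S_T, 0):
  V(2,-2) = 6.509739; V(2,-1) = 4.428718; V(2,+0) = 1.220000; V(2,+1) = 0.000000; V(2,+2) = 0.000000
Backward induction: V(k, j) = exp(-r*dt) * [p_u * V(k+1, j+1) + p_m * V(k+1, j) + p_d * V(k+1, j-1)]
  V(1,-1) = exp(-r*dt) * [p_u*1.220000 + p_m*4.428718 + p_d*6.509739] = 3.799752
  V(1,+0) = exp(-r*dt) * [p_u*0.000000 + p_m*1.220000 + p_d*4.428718] = 1.304276
  V(1,+1) = exp(-r*dt) * [p_u*0.000000 + p_m*0.000000 + p_d*1.220000] = 0.148922
  V(0,+0) = exp(-r*dt) * [p_u*0.148922 + p_m*1.304276 + p_d*3.799752] = 1.308684

Answer: Price = V(0,0) = 1.3087


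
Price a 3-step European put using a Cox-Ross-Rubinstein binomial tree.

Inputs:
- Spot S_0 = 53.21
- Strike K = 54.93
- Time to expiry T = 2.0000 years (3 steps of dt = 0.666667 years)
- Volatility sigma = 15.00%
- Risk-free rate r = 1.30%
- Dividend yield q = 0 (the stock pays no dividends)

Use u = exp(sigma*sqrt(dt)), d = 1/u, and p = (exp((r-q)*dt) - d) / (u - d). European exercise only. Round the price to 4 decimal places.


dt = T/N = 0.666667
u = exp(sigma*sqrt(dt)) = 1.130290; d = 1/u = 0.884728
p = (exp((r-q)*dt) - d) / (u - d) = 0.504866
Discount per step: exp(-r*dt) = 0.991371
Stock lattice S(k, i) with i counting down-moves:
  k=0: S(0,0) = 53.2100
  k=1: S(1,0) = 60.1427; S(1,1) = 47.0764
  k=2: S(2,0) = 67.9788; S(2,1) = 53.2100; S(2,2) = 41.6498
  k=3: S(3,0) = 76.8357; S(3,1) = 60.1427; S(3,2) = 47.0764; S(3,3) = 36.8488
Terminal payoffs V(N, i) = max(K - S_T, 0):
  V(3,0) = 0.000000; V(3,1) = 0.000000; V(3,2) = 7.853598; V(3,3) = 18.081206
Backward induction: V(k, i) = exp(-r*dt) * [p * V(k+1, i) + (1-p) * V(k+1, i+1)].
  V(2,0) = exp(-r*dt) * [p*0.000000 + (1-p)*0.000000] = 0.000000
  V(2,1) = exp(-r*dt) * [p*0.000000 + (1-p)*7.853598] = 3.855026
  V(2,2) = exp(-r*dt) * [p*7.853598 + (1-p)*18.081206] = 12.806163
  V(1,0) = exp(-r*dt) * [p*0.000000 + (1-p)*3.855026] = 1.892283
  V(1,1) = exp(-r*dt) * [p*3.855026 + (1-p)*12.806163] = 8.215526
  V(0,0) = exp(-r*dt) * [p*1.892283 + (1-p)*8.215526] = 4.979789

Answer: Price = V(0,0) = 4.9798


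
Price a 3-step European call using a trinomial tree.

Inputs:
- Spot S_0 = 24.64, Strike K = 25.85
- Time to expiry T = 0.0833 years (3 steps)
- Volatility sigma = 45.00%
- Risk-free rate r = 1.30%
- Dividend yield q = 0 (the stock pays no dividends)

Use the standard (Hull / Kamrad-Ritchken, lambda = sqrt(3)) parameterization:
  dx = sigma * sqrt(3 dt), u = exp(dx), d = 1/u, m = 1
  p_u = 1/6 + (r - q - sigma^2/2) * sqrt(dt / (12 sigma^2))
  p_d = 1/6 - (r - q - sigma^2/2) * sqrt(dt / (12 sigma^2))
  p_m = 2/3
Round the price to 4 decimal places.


dt = T/N = 0.027767; dx = sigma*sqrt(3*dt) = 0.129878
u = exp(dx) = 1.138689; d = 1/u = 0.878203
p_u = 0.157233, p_m = 0.666667, p_d = 0.176100
Discount per step: exp(-r*dt) = 0.999639
Stock lattice S(k, j) with j the centered position index:
  k=0: S(0,+0) = 24.6400
  k=1: S(1,-1) = 21.6389; S(1,+0) = 24.6400; S(1,+1) = 28.0573
  k=2: S(2,-2) = 19.0034; S(2,-1) = 21.6389; S(2,+0) = 24.6400; S(2,+1) = 28.0573; S(2,+2) = 31.9485
  k=3: S(3,-3) = 16.6888; S(3,-2) = 19.0034; S(3,-1) = 21.6389; S(3,+0) = 24.6400; S(3,+1) = 28.0573; S(3,+2) = 31.9485; S(3,+3) = 36.3795
Terminal payoffs V(N, j) = max(S_T - K, 0):
  V(3,-3) = 0.000000; V(3,-2) = 0.000000; V(3,-1) = 0.000000; V(3,+0) = 0.000000; V(3,+1) = 2.207303; V(3,+2) = 6.098550; V(3,+3) = 10.529471
Backward induction: V(k, j) = exp(-r*dt) * [p_u * V(k+1, j+1) + p_m * V(k+1, j) + p_d * V(k+1, j-1)]
  V(2,-2) = exp(-r*dt) * [p_u*0.000000 + p_m*0.000000 + p_d*0.000000] = 0.000000
  V(2,-1) = exp(-r*dt) * [p_u*0.000000 + p_m*0.000000 + p_d*0.000000] = 0.000000
  V(2,+0) = exp(-r*dt) * [p_u*2.207303 + p_m*0.000000 + p_d*0.000000] = 0.346936
  V(2,+1) = exp(-r*dt) * [p_u*6.098550 + p_m*2.207303 + p_d*0.000000] = 2.429553
  V(2,+2) = exp(-r*dt) * [p_u*10.529471 + p_m*6.098550 + p_d*2.207303] = 6.107783
  V(1,-1) = exp(-r*dt) * [p_u*0.346936 + p_m*0.000000 + p_d*0.000000] = 0.054530
  V(1,+0) = exp(-r*dt) * [p_u*2.429553 + p_m*0.346936 + p_d*0.000000] = 0.613076
  V(1,+1) = exp(-r*dt) * [p_u*6.107783 + p_m*2.429553 + p_d*0.346936] = 2.640190
  V(0,+0) = exp(-r*dt) * [p_u*2.640190 + p_m*0.613076 + p_d*0.054530] = 0.833144

Answer: Price = V(0,0) = 0.8331


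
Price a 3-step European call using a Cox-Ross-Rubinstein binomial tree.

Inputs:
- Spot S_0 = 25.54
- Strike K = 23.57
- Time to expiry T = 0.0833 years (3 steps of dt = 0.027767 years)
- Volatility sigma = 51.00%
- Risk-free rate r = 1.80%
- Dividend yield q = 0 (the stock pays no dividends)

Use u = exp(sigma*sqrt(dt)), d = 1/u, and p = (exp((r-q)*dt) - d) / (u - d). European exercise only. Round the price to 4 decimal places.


Answer: Price = V(0,0) = 2.5734

Derivation:
dt = T/N = 0.027767
u = exp(sigma*sqrt(dt)) = 1.088699; d = 1/u = 0.918528
p = (exp((r-q)*dt) - d) / (u - d) = 0.481705
Discount per step: exp(-r*dt) = 0.999500
Stock lattice S(k, i) with i counting down-moves:
  k=0: S(0,0) = 25.5400
  k=1: S(1,0) = 27.8054; S(1,1) = 23.4592
  k=2: S(2,0) = 30.2717; S(2,1) = 25.5400; S(2,2) = 21.5479
  k=3: S(3,0) = 32.9567; S(3,1) = 27.8054; S(3,2) = 23.4592; S(3,3) = 19.7924
Terminal payoffs V(N, i) = max(S_T - K, 0):
  V(3,0) = 9.386709; V(3,1) = 4.235361; V(3,2) = 0.000000; V(3,3) = 0.000000
Backward induction: V(k, i) = exp(-r*dt) * [p * V(k+1, i) + (1-p) * V(k+1, i+1)].
  V(2,0) = exp(-r*dt) * [p*9.386709 + (1-p)*4.235361] = 6.713434
  V(2,1) = exp(-r*dt) * [p*4.235361 + (1-p)*0.000000] = 2.039174
  V(2,2) = exp(-r*dt) * [p*0.000000 + (1-p)*0.000000] = 0.000000
  V(1,0) = exp(-r*dt) * [p*6.713434 + (1-p)*2.039174] = 4.288644
  V(1,1) = exp(-r*dt) * [p*2.039174 + (1-p)*0.000000] = 0.981789
  V(0,0) = exp(-r*dt) * [p*4.288644 + (1-p)*0.981789] = 2.573430


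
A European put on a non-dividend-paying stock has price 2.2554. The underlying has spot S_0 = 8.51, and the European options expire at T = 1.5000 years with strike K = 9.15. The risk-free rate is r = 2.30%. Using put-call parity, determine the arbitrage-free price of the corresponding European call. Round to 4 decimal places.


Answer: Call price = 1.9257

Derivation:
Put-call parity: C - P = S_0 * exp(-qT) - K * exp(-rT).
S_0 * exp(-qT) = 8.5100 * 1.00000000 = 8.51000000
K * exp(-rT) = 9.1500 * 0.96608834 = 8.83970831
C = P + S*exp(-qT) - K*exp(-rT)
C = 2.2554 + 8.51000000 - 8.83970831 = 1.9257


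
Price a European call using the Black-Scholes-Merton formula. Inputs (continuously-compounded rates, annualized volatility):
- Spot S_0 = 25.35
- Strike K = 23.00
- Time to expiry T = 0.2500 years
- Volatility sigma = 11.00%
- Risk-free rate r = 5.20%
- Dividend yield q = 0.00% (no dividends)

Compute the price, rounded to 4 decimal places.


Answer: Price = 2.6581

Derivation:
d1 = (ln(S/K) + (r - q + 0.5*sigma^2) * T) / (sigma * sqrt(T)) = 2.03267298
d2 = d1 - sigma * sqrt(T) = 1.97767298
exp(-rT) = 0.98708414; exp(-qT) = 1.00000000
C = S_0 * exp(-qT) * N(d1) - K * exp(-rT) * N(d2)
N(d1) = 0.97895721; N(d2) = 0.97601720
C = 25.3500 * 1.00000000 * 0.97895721 - 23.0000 * 0.98708414 * 0.97601720 = 2.6581


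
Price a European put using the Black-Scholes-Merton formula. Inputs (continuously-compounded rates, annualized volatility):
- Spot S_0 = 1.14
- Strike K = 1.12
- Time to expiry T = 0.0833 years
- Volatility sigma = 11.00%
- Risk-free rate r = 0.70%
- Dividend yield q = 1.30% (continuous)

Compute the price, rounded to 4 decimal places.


d1 = (ln(S/K) + (r - q + 0.5*sigma^2) * T) / (sigma * sqrt(T)) = 0.55763483
d2 = d1 - sigma * sqrt(T) = 0.52588691
exp(-rT) = 0.99941707; exp(-qT) = 0.99891769
P = K * exp(-rT) * N(-d2) - S_0 * exp(-qT) * N(-d1)
N(-d1) = 0.28854689; N(-d2) = 0.29948339
P = 1.1200 * 0.99941707 * 0.29948339 - 1.1400 * 0.99891769 * 0.28854689 = 0.0066

Answer: Price = 0.0066


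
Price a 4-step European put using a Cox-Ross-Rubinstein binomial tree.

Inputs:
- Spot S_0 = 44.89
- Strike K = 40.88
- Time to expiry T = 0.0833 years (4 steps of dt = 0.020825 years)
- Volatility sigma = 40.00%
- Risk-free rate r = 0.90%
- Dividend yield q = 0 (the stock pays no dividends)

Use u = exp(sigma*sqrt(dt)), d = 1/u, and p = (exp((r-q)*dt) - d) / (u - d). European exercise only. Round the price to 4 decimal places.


dt = T/N = 0.020825
u = exp(sigma*sqrt(dt)) = 1.059422; d = 1/u = 0.943911
p = (exp((r-q)*dt) - d) / (u - d) = 0.487196
Discount per step: exp(-r*dt) = 0.999813
Stock lattice S(k, i) with i counting down-moves:
  k=0: S(0,0) = 44.8900
  k=1: S(1,0) = 47.5575; S(1,1) = 42.3722
  k=2: S(2,0) = 50.3834; S(2,1) = 44.8900; S(2,2) = 39.9955
  k=3: S(3,0) = 53.3773; S(3,1) = 47.5575; S(3,2) = 42.3722; S(3,3) = 37.7522
  k=4: S(4,0) = 56.5491; S(4,1) = 50.3834; S(4,2) = 44.8900; S(4,3) = 39.9955; S(4,4) = 35.6347
Terminal payoffs V(N, i) = max(K - S_T, 0):
  V(4,0) = 0.000000; V(4,1) = 0.000000; V(4,2) = 0.000000; V(4,3) = 0.884454; V(4,4) = 5.245255
Backward induction: V(k, i) = exp(-r*dt) * [p * V(k+1, i) + (1-p) * V(k+1, i+1)].
  V(3,0) = exp(-r*dt) * [p*0.000000 + (1-p)*0.000000] = 0.000000
  V(3,1) = exp(-r*dt) * [p*0.000000 + (1-p)*0.000000] = 0.000000
  V(3,2) = exp(-r*dt) * [p*0.000000 + (1-p)*0.884454] = 0.453467
  V(3,3) = exp(-r*dt) * [p*0.884454 + (1-p)*5.245255] = 3.120106
  V(2,0) = exp(-r*dt) * [p*0.000000 + (1-p)*0.000000] = 0.000000
  V(2,1) = exp(-r*dt) * [p*0.000000 + (1-p)*0.453467] = 0.232496
  V(2,2) = exp(-r*dt) * [p*0.453467 + (1-p)*3.120106] = 1.820589
  V(1,0) = exp(-r*dt) * [p*0.000000 + (1-p)*0.232496] = 0.119203
  V(1,1) = exp(-r*dt) * [p*0.232496 + (1-p)*1.820589] = 1.046681
  V(0,0) = exp(-r*dt) * [p*0.119203 + (1-p)*1.046681] = 0.594706

Answer: Price = V(0,0) = 0.5947
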